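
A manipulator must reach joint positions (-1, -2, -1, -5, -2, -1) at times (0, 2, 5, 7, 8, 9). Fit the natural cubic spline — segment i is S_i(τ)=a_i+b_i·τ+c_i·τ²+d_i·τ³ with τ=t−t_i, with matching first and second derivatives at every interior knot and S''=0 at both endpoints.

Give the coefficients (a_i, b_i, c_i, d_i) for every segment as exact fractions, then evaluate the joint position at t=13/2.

Δ: Δ0=-1/2, Δ1=1/3, Δ2=-2, Δ3=3, Δ4=1
row 1: diag=10, rhs=5; c'=3/10, d'=1/2
row 2: denom=10−3·3/10=91/10; d'=(-14−3·1/2)/(91/10)=-155/91
row 3: denom=6−2·20/91=506/91; d'=(30−2·-155/91)/(506/91)=1520/253
row 4: denom=4−1·91/506=1933/506; d'=(-12−1·1520/253)/(1933/506)=-9112/1933
back: M4=-9112/1933
back: M3=1520/253−91/506·-9112/1933=13252/1933
back: M2=-155/91−20/91·13252/1933=-6205/1933
back: M1=1/2−3/10·-6205/1933=2828/1933
M: M0=0, M1=2828/1933, M2=-6205/1933, M3=13252/1933, M4=-9112/1933, M5=0
seg 0: a=-1, c=M0/2=0, d=(M1−M0)/(6·2)=707/5799, b=Δ0−h0·(2M0+M1)/6=-11455/11598
seg 1: a=-2, c=M1/2=1414/1933, d=(M2−M1)/(6·3)=-3011/11598, b=Δ1−h1·(2M1+M2)/6=5513/11598
seg 2: a=-1, c=M2/2=-6205/3866, d=(M3−M2)/(6·2)=19457/23196, b=Δ2−h2·(2M2+M3)/6=-12440/5799
seg 3: a=-5, c=M3/2=6626/1933, d=(M4−M3)/(6·1)=-11182/5799, b=Δ3−h3·(2M3+M4)/6=8701/5799
seg 4: a=-2, c=M4/2=-4556/1933, d=(M5−M4)/(6·1)=4556/5799, b=Δ4−h4·(2M4+M5)/6=14911/5799
t_q=13/2 → seg 2, τ=3/2; S=-1+-12440/5799·τ+-6205/3866·τ²+19457/23196·τ³=-309163/61856

  seg 0: a=-1 b=-11455/11598 c=0 d=707/5799
  seg 1: a=-2 b=5513/11598 c=1414/1933 d=-3011/11598
  seg 2: a=-1 b=-12440/5799 c=-6205/3866 d=19457/23196
  seg 3: a=-5 b=8701/5799 c=6626/1933 d=-11182/5799
  seg 4: a=-2 b=14911/5799 c=-4556/1933 d=4556/5799
S(13/2) = -309163/61856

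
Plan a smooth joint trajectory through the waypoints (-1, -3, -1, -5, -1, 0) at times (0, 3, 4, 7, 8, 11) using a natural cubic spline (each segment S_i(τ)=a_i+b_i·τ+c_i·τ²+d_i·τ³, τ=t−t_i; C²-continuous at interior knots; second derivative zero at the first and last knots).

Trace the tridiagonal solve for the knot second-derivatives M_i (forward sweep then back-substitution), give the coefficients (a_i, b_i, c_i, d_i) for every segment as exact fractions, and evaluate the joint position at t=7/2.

  seg 0: a=-1 b=-2255/1131 c=0 d=1501/10179
  seg 1: a=-3 b=2248/1131 c=1501/1131 d=-1487/1131
  seg 2: a=-1 b=263/377 c=-2960/1131 d=227/351
  seg 3: a=-5 b=926/377 c=3623/1131 d=-1877/1131
  seg 4: a=-1 b=4393/1131 c=-2008/1131 d=2008/10179
S(7/2) = -16637/9048

Δ: Δ0=-2/3, Δ1=2, Δ2=-4/3, Δ3=4, Δ4=1/3
row 1: diag=8, rhs=16; c'=1/8, d'=2
row 2: denom=8−1·1/8=63/8; d'=(-20−1·2)/(63/8)=-176/63
row 3: denom=8−3·8/21=48/7; d'=(32−3·-176/63)/(48/7)=53/9
row 4: denom=8−1·7/48=377/48; d'=(-22−1·53/9)/(377/48)=-4016/1131
back: M4=-4016/1131
back: M3=53/9−7/48·-4016/1131=7246/1131
back: M2=-176/63−8/21·7246/1131=-5920/1131
back: M1=2−1/8·-5920/1131=3002/1131
M: M0=0, M1=3002/1131, M2=-5920/1131, M3=7246/1131, M4=-4016/1131, M5=0
seg 0: a=-1, c=M0/2=0, d=(M1−M0)/(6·3)=1501/10179, b=Δ0−h0·(2M0+M1)/6=-2255/1131
seg 1: a=-3, c=M1/2=1501/1131, d=(M2−M1)/(6·1)=-1487/1131, b=Δ1−h1·(2M1+M2)/6=2248/1131
seg 2: a=-1, c=M2/2=-2960/1131, d=(M3−M2)/(6·3)=227/351, b=Δ2−h2·(2M2+M3)/6=263/377
seg 3: a=-5, c=M3/2=3623/1131, d=(M4−M3)/(6·1)=-1877/1131, b=Δ3−h3·(2M3+M4)/6=926/377
seg 4: a=-1, c=M4/2=-2008/1131, d=(M5−M4)/(6·3)=2008/10179, b=Δ4−h4·(2M4+M5)/6=4393/1131
t_q=7/2 → seg 1, τ=1/2; S=-3+2248/1131·τ+1501/1131·τ²+-1487/1131·τ³=-16637/9048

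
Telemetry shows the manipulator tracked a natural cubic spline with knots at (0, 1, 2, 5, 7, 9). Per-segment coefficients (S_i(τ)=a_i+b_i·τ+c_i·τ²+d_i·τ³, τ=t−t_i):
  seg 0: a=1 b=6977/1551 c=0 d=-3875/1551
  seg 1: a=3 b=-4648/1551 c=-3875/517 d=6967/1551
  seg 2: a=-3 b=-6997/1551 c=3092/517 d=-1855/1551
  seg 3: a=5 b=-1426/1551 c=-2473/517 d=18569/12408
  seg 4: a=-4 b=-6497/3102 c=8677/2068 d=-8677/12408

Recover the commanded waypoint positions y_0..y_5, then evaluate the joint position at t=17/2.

y_0 = S_0(0) = a_0 = 1
y_1 = S_1(0) = a_1 = 3
y_2 = S_2(0) = a_2 = -3
y_3 = S_3(0) = a_3 = 5
y_4 = S_4(0) = a_4 = -4
y_5 = S_4(2) = 3
t_q=17/2 is in segment 4 (τ=3/2); S_4(τ)=-2025/33088

y_0=1 y_1=3 y_2=-3 y_3=5 y_4=-4 y_5=3
S(17/2) = -2025/33088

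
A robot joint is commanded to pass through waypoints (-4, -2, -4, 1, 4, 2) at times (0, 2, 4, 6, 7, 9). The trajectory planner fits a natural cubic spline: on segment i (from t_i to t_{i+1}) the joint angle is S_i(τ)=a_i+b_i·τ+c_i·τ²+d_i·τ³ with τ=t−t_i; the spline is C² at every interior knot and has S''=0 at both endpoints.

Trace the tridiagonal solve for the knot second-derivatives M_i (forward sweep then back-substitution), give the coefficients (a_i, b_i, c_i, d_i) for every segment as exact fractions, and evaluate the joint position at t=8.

Δ: Δ0=1, Δ1=-1, Δ2=5/2, Δ3=3, Δ4=-1
row 1: diag=8, rhs=-12; c'=1/4, d'=-3/2
row 2: denom=8−2·1/4=15/2; d'=(21−2·-3/2)/(15/2)=16/5
row 3: denom=6−2·4/15=82/15; d'=(3−2·16/5)/(82/15)=-51/82
row 4: denom=6−1·15/82=477/82; d'=(-24−1·-51/82)/(477/82)=-213/53
back: M4=-213/53
back: M3=-51/82−15/82·-213/53=6/53
back: M2=16/5−4/15·6/53=168/53
back: M1=-3/2−1/4·168/53=-243/106
M: M0=0, M1=-243/106, M2=168/53, M3=6/53, M4=-213/53, M5=0
seg 0: a=-4, c=M0/2=0, d=(M1−M0)/(6·2)=-81/424, b=Δ0−h0·(2M0+M1)/6=187/106
seg 1: a=-2, c=M1/2=-243/212, d=(M2−M1)/(6·2)=193/424, b=Δ1−h1·(2M1+M2)/6=-28/53
seg 2: a=-4, c=M2/2=84/53, d=(M3−M2)/(6·2)=-27/106, b=Δ2−h2·(2M2+M3)/6=37/106
seg 3: a=1, c=M3/2=3/53, d=(M4−M3)/(6·1)=-73/106, b=Δ3−h3·(2M3+M4)/6=385/106
seg 4: a=4, c=M4/2=-213/106, d=(M5−M4)/(6·2)=71/212, b=Δ4−h4·(2M4+M5)/6=89/53
t_q=8 → seg 4, τ=1; S=4+89/53·τ+-213/106·τ²+71/212·τ³=849/212

  seg 0: a=-4 b=187/106 c=0 d=-81/424
  seg 1: a=-2 b=-28/53 c=-243/212 d=193/424
  seg 2: a=-4 b=37/106 c=84/53 d=-27/106
  seg 3: a=1 b=385/106 c=3/53 d=-73/106
  seg 4: a=4 b=89/53 c=-213/106 d=71/212
S(8) = 849/212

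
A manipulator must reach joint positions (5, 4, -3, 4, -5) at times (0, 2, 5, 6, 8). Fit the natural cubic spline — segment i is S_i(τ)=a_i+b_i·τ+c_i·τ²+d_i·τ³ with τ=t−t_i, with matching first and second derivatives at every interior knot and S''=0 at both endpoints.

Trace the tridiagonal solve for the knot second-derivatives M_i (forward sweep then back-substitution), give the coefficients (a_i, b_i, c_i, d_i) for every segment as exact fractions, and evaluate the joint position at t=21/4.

  seg 0: a=5 b=277/312 c=0 d=-433/1248
  seg 1: a=4 b=-511/156 c=-433/208 d=115/144
  seg 2: a=-3 b=3617/624 c=531/104 d=-2435/624
  seg 3: a=4 b=671/156 c=-1373/208 d=1373/1248
S(21/4) = -17209/13312

Δ: Δ0=-1/2, Δ1=-7/3, Δ2=7, Δ3=-9/2
row 1: diag=10, rhs=-11; c'=3/10, d'=-11/10
row 2: denom=8−3·3/10=71/10; d'=(56−3·-11/10)/(71/10)=593/71
row 3: denom=6−1·10/71=416/71; d'=(-69−1·593/71)/(416/71)=-1373/104
back: M3=-1373/104
back: M2=593/71−10/71·-1373/104=531/52
back: M1=-11/10−3/10·531/52=-433/104
M: M0=0, M1=-433/104, M2=531/52, M3=-1373/104, M4=0
seg 0: a=5, c=M0/2=0, d=(M1−M0)/(6·2)=-433/1248, b=Δ0−h0·(2M0+M1)/6=277/312
seg 1: a=4, c=M1/2=-433/208, d=(M2−M1)/(6·3)=115/144, b=Δ1−h1·(2M1+M2)/6=-511/156
seg 2: a=-3, c=M2/2=531/104, d=(M3−M2)/(6·1)=-2435/624, b=Δ2−h2·(2M2+M3)/6=3617/624
seg 3: a=4, c=M3/2=-1373/208, d=(M4−M3)/(6·2)=1373/1248, b=Δ3−h3·(2M3+M4)/6=671/156
t_q=21/4 → seg 2, τ=1/4; S=-3+3617/624·τ+531/104·τ²+-2435/624·τ³=-17209/13312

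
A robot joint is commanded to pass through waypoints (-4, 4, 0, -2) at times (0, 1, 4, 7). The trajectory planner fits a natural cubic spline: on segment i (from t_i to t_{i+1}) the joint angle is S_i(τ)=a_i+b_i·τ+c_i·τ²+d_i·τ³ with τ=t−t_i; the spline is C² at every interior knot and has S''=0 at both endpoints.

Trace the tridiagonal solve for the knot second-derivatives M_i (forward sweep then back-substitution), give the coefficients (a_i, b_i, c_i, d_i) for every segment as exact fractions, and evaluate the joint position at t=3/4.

  seg 0: a=-4 b=270/29 c=0 d=-38/29
  seg 1: a=4 b=156/29 c=-114/29 d=442/783
  seg 2: a=0 b=-86/29 c=100/87 d=-100/783
S(3/4) = 2255/928

Δ: Δ0=8, Δ1=-4/3, Δ2=-2/3
row 1: diag=8, rhs=-56; c'=3/8, d'=-7
row 2: denom=12−3·3/8=87/8; d'=(4−3·-7)/(87/8)=200/87
back: M2=200/87
back: M1=-7−3/8·200/87=-228/29
M: M0=0, M1=-228/29, M2=200/87, M3=0
seg 0: a=-4, c=M0/2=0, d=(M1−M0)/(6·1)=-38/29, b=Δ0−h0·(2M0+M1)/6=270/29
seg 1: a=4, c=M1/2=-114/29, d=(M2−M1)/(6·3)=442/783, b=Δ1−h1·(2M1+M2)/6=156/29
seg 2: a=0, c=M2/2=100/87, d=(M3−M2)/(6·3)=-100/783, b=Δ2−h2·(2M2+M3)/6=-86/29
t_q=3/4 → seg 0, τ=3/4; S=-4+270/29·τ+0·τ²+-38/29·τ³=2255/928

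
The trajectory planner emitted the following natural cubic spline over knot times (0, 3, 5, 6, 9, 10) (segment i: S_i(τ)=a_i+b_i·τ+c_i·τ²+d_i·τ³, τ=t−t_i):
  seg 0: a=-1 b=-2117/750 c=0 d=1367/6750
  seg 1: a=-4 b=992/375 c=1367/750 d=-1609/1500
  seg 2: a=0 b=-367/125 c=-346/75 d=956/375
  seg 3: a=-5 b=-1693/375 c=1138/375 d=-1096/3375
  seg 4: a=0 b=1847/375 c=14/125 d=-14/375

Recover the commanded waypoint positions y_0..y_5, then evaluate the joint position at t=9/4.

y_0=-1 y_1=-4 y_2=0 y_3=-5 y_4=0 y_5=5
S(9/4) = -80707/16000

y_0 = S_0(0) = a_0 = -1
y_1 = S_1(0) = a_1 = -4
y_2 = S_2(0) = a_2 = 0
y_3 = S_3(0) = a_3 = -5
y_4 = S_4(0) = a_4 = 0
y_5 = S_4(1) = 5
t_q=9/4 is in segment 0 (τ=9/4); S_0(τ)=-80707/16000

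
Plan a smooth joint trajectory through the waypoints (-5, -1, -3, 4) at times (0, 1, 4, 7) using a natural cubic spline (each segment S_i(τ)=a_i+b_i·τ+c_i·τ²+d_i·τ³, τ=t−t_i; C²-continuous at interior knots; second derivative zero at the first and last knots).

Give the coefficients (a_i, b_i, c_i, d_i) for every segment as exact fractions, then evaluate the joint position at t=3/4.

  seg 0: a=-5 b=413/87 c=0 d=-65/87
  seg 1: a=-1 b=218/87 c=-65/29 d=103/261
  seg 2: a=-3 b=-25/87 c=38/29 d=-38/261
S(3/4) = -3257/1856

Δ: Δ0=4, Δ1=-2/3, Δ2=7/3
row 1: diag=8, rhs=-28; c'=3/8, d'=-7/2
row 2: denom=12−3·3/8=87/8; d'=(18−3·-7/2)/(87/8)=76/29
back: M2=76/29
back: M1=-7/2−3/8·76/29=-130/29
M: M0=0, M1=-130/29, M2=76/29, M3=0
seg 0: a=-5, c=M0/2=0, d=(M1−M0)/(6·1)=-65/87, b=Δ0−h0·(2M0+M1)/6=413/87
seg 1: a=-1, c=M1/2=-65/29, d=(M2−M1)/(6·3)=103/261, b=Δ1−h1·(2M1+M2)/6=218/87
seg 2: a=-3, c=M2/2=38/29, d=(M3−M2)/(6·3)=-38/261, b=Δ2−h2·(2M2+M3)/6=-25/87
t_q=3/4 → seg 0, τ=3/4; S=-5+413/87·τ+0·τ²+-65/87·τ³=-3257/1856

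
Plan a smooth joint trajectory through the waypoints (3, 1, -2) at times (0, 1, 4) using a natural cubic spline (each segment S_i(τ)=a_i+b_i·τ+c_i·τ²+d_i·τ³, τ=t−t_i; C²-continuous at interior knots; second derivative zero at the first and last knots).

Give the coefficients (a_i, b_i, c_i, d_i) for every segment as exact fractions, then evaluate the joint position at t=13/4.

  seg 0: a=3 b=-17/8 c=0 d=1/8
  seg 1: a=1 b=-7/4 c=3/8 d=-1/24
S(13/4) = -775/512

Δ: Δ0=-2, Δ1=-1
row 1: diag=8, rhs=6; c'=3/8, d'=3/4
back: M1=3/4
M: M0=0, M1=3/4, M2=0
seg 0: a=3, c=M0/2=0, d=(M1−M0)/(6·1)=1/8, b=Δ0−h0·(2M0+M1)/6=-17/8
seg 1: a=1, c=M1/2=3/8, d=(M2−M1)/(6·3)=-1/24, b=Δ1−h1·(2M1+M2)/6=-7/4
t_q=13/4 → seg 1, τ=9/4; S=1+-7/4·τ+3/8·τ²+-1/24·τ³=-775/512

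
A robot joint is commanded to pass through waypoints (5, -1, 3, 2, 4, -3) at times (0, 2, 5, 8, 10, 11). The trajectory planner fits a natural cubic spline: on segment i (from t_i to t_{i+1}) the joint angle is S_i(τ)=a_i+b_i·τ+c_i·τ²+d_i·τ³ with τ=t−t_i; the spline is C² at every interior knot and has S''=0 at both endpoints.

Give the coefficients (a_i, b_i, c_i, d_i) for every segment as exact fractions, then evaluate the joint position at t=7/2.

Δ: Δ0=-3, Δ1=4/3, Δ2=-1/3, Δ3=1, Δ4=-7
row 1: diag=10, rhs=26; c'=3/10, d'=13/5
row 2: denom=12−3·3/10=111/10; d'=(-10−3·13/5)/(111/10)=-178/111
row 3: denom=10−3·10/37=340/37; d'=(8−3·-178/111)/(340/37)=237/170
row 4: denom=6−2·37/170=473/85; d'=(-48−2·237/170)/(473/85)=-4317/473
back: M4=-4317/473
back: M3=237/170−37/170·-4317/473=1599/473
back: M2=-178/111−10/37·1599/473=-3572/1419
back: M1=13/5−3/10·-3572/1419=1587/473
M: M0=0, M1=1587/473, M2=-3572/1419, M3=1599/473, M4=-4317/473, M5=0
seg 0: a=5, c=M0/2=0, d=(M1−M0)/(6·2)=529/1892, b=Δ0−h0·(2M0+M1)/6=-1948/473
seg 1: a=-1, c=M1/2=1587/946, d=(M2−M1)/(6·3)=-8333/25542, b=Δ1−h1·(2M1+M2)/6=-361/473
seg 2: a=3, c=M2/2=-1786/1419, d=(M3−M2)/(6·3)=8369/25542, b=Δ2−h2·(2M2+M3)/6=467/946
seg 3: a=2, c=M3/2=1599/946, d=(M4−M3)/(6·2)=-493/473, b=Δ3−h3·(2M3+M4)/6=846/473
seg 4: a=4, c=M4/2=-4317/946, d=(M5−M4)/(6·1)=1439/946, b=Δ4−h4·(2M4+M5)/6=-1872/473
t_q=7/2 → seg 1, τ=3/2; S=-1+-361/473·τ+1587/946·τ²+-8333/25542·τ³=4001/7568

  seg 0: a=5 b=-1948/473 c=0 d=529/1892
  seg 1: a=-1 b=-361/473 c=1587/946 d=-8333/25542
  seg 2: a=3 b=467/946 c=-1786/1419 d=8369/25542
  seg 3: a=2 b=846/473 c=1599/946 d=-493/473
  seg 4: a=4 b=-1872/473 c=-4317/946 d=1439/946
S(7/2) = 4001/7568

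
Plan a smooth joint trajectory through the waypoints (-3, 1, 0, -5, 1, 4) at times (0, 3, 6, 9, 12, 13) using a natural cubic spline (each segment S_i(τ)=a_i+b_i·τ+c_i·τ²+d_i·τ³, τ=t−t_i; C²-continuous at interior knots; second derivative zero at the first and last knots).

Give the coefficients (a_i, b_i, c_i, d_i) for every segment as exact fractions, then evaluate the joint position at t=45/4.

Δ: Δ0=4/3, Δ1=-1/3, Δ2=-5/3, Δ3=2, Δ4=3
row 1: diag=12, rhs=-10; c'=1/4, d'=-5/6
row 2: denom=12−3·1/4=45/4; d'=(-8−3·-5/6)/(45/4)=-22/45
row 3: denom=12−3·4/15=56/5; d'=(22−3·-22/45)/(56/5)=44/21
row 4: denom=8−3·15/56=403/56; d'=(6−3·44/21)/(403/56)=-16/403
back: M4=-16/403
back: M3=44/21−15/56·-16/403=2546/1209
back: M2=-22/45−4/15·2546/1209=-1270/1209
back: M1=-5/6−1/4·-1270/1209=-230/403
M: M0=0, M1=-230/403, M2=-1270/1209, M3=2546/1209, M4=-16/403, M5=0
seg 0: a=-3, c=M0/2=0, d=(M1−M0)/(6·3)=-115/3627, b=Δ0−h0·(2M0+M1)/6=1957/1209
seg 1: a=1, c=M1/2=-115/403, d=(M2−M1)/(6·3)=-290/10881, b=Δ1−h1·(2M1+M2)/6=922/1209
seg 2: a=0, c=M2/2=-635/1209, d=(M3−M2)/(6·3)=212/1209, b=Δ2−h2·(2M2+M3)/6=-2018/1209
seg 3: a=-5, c=M3/2=1273/1209, d=(M4−M3)/(6·3)=-1297/10881, b=Δ3−h3·(2M3+M4)/6=-8/93
seg 4: a=1, c=M4/2=-8/403, d=(M5−M4)/(6·1)=8/1209, b=Δ4−h4·(2M4+M5)/6=3643/1209
t_q=45/4 → seg 3, τ=9/4; S=-5+-8/93·τ+1273/1209·τ²+-1297/10881·τ³=-31487/25792

  seg 0: a=-3 b=1957/1209 c=0 d=-115/3627
  seg 1: a=1 b=922/1209 c=-115/403 d=-290/10881
  seg 2: a=0 b=-2018/1209 c=-635/1209 d=212/1209
  seg 3: a=-5 b=-8/93 c=1273/1209 d=-1297/10881
  seg 4: a=1 b=3643/1209 c=-8/403 d=8/1209
S(45/4) = -31487/25792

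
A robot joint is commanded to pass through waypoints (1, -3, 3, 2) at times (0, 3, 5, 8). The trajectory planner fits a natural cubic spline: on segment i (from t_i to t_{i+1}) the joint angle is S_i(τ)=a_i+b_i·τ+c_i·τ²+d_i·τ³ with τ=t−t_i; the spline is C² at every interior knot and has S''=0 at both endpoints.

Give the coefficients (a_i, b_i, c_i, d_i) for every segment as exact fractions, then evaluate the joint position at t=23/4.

Δ: Δ0=-4/3, Δ1=3, Δ2=-1/3
row 1: diag=10, rhs=26; c'=1/5, d'=13/5
row 2: denom=10−2·1/5=48/5; d'=(-20−2·13/5)/(48/5)=-21/8
back: M2=-21/8
back: M1=13/5−1/5·-21/8=25/8
M: M0=0, M1=25/8, M2=-21/8, M3=0
seg 0: a=1, c=M0/2=0, d=(M1−M0)/(6·3)=25/144, b=Δ0−h0·(2M0+M1)/6=-139/48
seg 1: a=-3, c=M1/2=25/16, d=(M2−M1)/(6·2)=-23/48, b=Δ1−h1·(2M1+M2)/6=43/24
seg 2: a=3, c=M2/2=-21/16, d=(M3−M2)/(6·3)=7/48, b=Δ2−h2·(2M2+M3)/6=55/24
t_q=23/4 → seg 2, τ=3/4; S=3+55/24·τ+-21/16·τ²+7/48·τ³=4139/1024

  seg 0: a=1 b=-139/48 c=0 d=25/144
  seg 1: a=-3 b=43/24 c=25/16 d=-23/48
  seg 2: a=3 b=55/24 c=-21/16 d=7/48
S(23/4) = 4139/1024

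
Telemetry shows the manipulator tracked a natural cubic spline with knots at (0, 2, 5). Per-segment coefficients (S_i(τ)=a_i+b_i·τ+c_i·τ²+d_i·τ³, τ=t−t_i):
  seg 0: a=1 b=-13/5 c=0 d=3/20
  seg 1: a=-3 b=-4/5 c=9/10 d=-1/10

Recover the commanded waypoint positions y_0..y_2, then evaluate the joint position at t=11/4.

y_0=1 y_1=-3 y_2=0
S(11/4) = -2007/640

y_0 = S_0(0) = a_0 = 1
y_1 = S_1(0) = a_1 = -3
y_2 = S_1(3) = 0
t_q=11/4 is in segment 1 (τ=3/4); S_1(τ)=-2007/640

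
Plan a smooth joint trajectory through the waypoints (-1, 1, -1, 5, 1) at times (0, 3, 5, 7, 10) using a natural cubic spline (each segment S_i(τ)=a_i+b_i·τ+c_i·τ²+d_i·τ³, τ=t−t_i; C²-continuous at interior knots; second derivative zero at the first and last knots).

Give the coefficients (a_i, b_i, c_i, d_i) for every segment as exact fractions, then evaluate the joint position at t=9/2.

Δ: Δ0=2/3, Δ1=-1, Δ2=3, Δ3=-4/3
row 1: diag=10, rhs=-10; c'=1/5, d'=-1
row 2: denom=8−2·1/5=38/5; d'=(24−2·-1)/(38/5)=65/19
row 3: denom=10−2·5/19=180/19; d'=(-26−2·65/19)/(180/19)=-52/15
back: M3=-52/15
back: M2=65/19−5/19·-52/15=13/3
back: M1=-1−1/5·13/3=-28/15
M: M0=0, M1=-28/15, M2=13/3, M3=-52/15, M4=0
seg 0: a=-1, c=M0/2=0, d=(M1−M0)/(6·3)=-14/135, b=Δ0−h0·(2M0+M1)/6=8/5
seg 1: a=1, c=M1/2=-14/15, d=(M2−M1)/(6·2)=31/60, b=Δ1−h1·(2M1+M2)/6=-6/5
seg 2: a=-1, c=M2/2=13/6, d=(M3−M2)/(6·2)=-13/20, b=Δ2−h2·(2M2+M3)/6=19/15
seg 3: a=5, c=M3/2=-26/15, d=(M4−M3)/(6·3)=26/135, b=Δ3−h3·(2M3+M4)/6=32/15
t_q=9/2 → seg 1, τ=3/2; S=1+-6/5·τ+-14/15·τ²+31/60·τ³=-37/32

  seg 0: a=-1 b=8/5 c=0 d=-14/135
  seg 1: a=1 b=-6/5 c=-14/15 d=31/60
  seg 2: a=-1 b=19/15 c=13/6 d=-13/20
  seg 3: a=5 b=32/15 c=-26/15 d=26/135
S(9/2) = -37/32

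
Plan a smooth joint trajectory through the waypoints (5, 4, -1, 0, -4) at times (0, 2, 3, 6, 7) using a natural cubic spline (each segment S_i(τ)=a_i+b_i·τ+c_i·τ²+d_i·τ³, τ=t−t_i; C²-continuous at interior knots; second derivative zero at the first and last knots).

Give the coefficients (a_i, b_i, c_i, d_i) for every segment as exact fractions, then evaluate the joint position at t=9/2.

Δ: Δ0=-1/2, Δ1=-5, Δ2=1/3, Δ3=-4
row 1: diag=6, rhs=-27; c'=1/6, d'=-9/2
row 2: denom=8−1·1/6=47/6; d'=(32−1·-9/2)/(47/6)=219/47
row 3: denom=8−3·18/47=322/47; d'=(-26−3·219/47)/(322/47)=-1879/322
back: M3=-1879/322
back: M2=219/47−18/47·-1879/322=1110/161
back: M1=-9/2−1/6·1110/161=-1819/322
M: M0=0, M1=-1819/322, M2=1110/161, M3=-1879/322, M4=0
seg 0: a=5, c=M0/2=0, d=(M1−M0)/(6·2)=-1819/3864, b=Δ0−h0·(2M0+M1)/6=668/483
seg 1: a=4, c=M1/2=-1819/644, d=(M2−M1)/(6·1)=577/276, b=Δ1−h1·(2M1+M2)/6=-4121/966
seg 2: a=-1, c=M2/2=555/161, d=(M3−M2)/(6·3)=-4099/5796, b=Δ2−h2·(2M2+M3)/6=-7039/1932
seg 3: a=0, c=M3/2=-1879/644, d=(M4−M3)/(6·1)=1879/1932, b=Δ3−h3·(2M3+M4)/6=-1985/966
t_q=9/2 → seg 2, τ=3/2; S=-1+-7039/1932·τ+555/161·τ²+-4099/5796·τ³=-5645/5152

  seg 0: a=5 b=668/483 c=0 d=-1819/3864
  seg 1: a=4 b=-4121/966 c=-1819/644 d=577/276
  seg 2: a=-1 b=-7039/1932 c=555/161 d=-4099/5796
  seg 3: a=0 b=-1985/966 c=-1879/644 d=1879/1932
S(9/2) = -5645/5152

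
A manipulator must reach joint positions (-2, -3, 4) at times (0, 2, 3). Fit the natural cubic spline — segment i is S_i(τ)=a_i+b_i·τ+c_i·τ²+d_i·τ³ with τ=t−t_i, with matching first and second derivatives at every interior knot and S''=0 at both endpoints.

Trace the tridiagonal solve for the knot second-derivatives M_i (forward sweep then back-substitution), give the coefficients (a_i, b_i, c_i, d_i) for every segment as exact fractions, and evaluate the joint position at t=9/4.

Δ: Δ0=-1/2, Δ1=7
row 1: diag=6, rhs=45; c'=1/6, d'=15/2
back: M1=15/2
M: M0=0, M1=15/2, M2=0
seg 0: a=-2, c=M0/2=0, d=(M1−M0)/(6·2)=5/8, b=Δ0−h0·(2M0+M1)/6=-3
seg 1: a=-3, c=M1/2=15/4, d=(M2−M1)/(6·1)=-5/4, b=Δ1−h1·(2M1+M2)/6=9/2
t_q=9/4 → seg 1, τ=1/4; S=-3+9/2·τ+15/4·τ²+-5/4·τ³=-425/256

  seg 0: a=-2 b=-3 c=0 d=5/8
  seg 1: a=-3 b=9/2 c=15/4 d=-5/4
S(9/4) = -425/256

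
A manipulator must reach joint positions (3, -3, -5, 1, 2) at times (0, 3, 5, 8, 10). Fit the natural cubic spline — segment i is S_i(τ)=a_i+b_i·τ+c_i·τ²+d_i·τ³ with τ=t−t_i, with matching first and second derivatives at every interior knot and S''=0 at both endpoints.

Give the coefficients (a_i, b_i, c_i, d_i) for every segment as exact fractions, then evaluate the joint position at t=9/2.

Δ: Δ0=-2, Δ1=-1, Δ2=2, Δ3=1/2
row 1: diag=10, rhs=6; c'=1/5, d'=3/5
row 2: denom=10−2·1/5=48/5; d'=(18−2·3/5)/(48/5)=7/4
row 3: denom=10−3·5/16=145/16; d'=(-9−3·7/4)/(145/16)=-228/145
back: M3=-228/145
back: M2=7/4−5/16·-228/145=65/29
back: M1=3/5−1/5·65/29=22/145
M: M0=0, M1=22/145, M2=65/29, M3=-228/145, M4=0
seg 0: a=3, c=M0/2=0, d=(M1−M0)/(6·3)=11/1305, b=Δ0−h0·(2M0+M1)/6=-301/145
seg 1: a=-3, c=M1/2=11/145, d=(M2−M1)/(6·2)=101/580, b=Δ1−h1·(2M1+M2)/6=-268/145
seg 2: a=-5, c=M2/2=65/58, d=(M3−M2)/(6·3)=-553/2610, b=Δ2−h2·(2M2+M3)/6=79/145
seg 3: a=1, c=M3/2=-114/145, d=(M4−M3)/(6·2)=19/145, b=Δ3−h3·(2M3+M4)/6=449/290
t_q=9/2 → seg 1, τ=3/2; S=-3+-268/145·τ+11/145·τ²+101/580·τ³=-4653/928

  seg 0: a=3 b=-301/145 c=0 d=11/1305
  seg 1: a=-3 b=-268/145 c=11/145 d=101/580
  seg 2: a=-5 b=79/145 c=65/58 d=-553/2610
  seg 3: a=1 b=449/290 c=-114/145 d=19/145
S(9/2) = -4653/928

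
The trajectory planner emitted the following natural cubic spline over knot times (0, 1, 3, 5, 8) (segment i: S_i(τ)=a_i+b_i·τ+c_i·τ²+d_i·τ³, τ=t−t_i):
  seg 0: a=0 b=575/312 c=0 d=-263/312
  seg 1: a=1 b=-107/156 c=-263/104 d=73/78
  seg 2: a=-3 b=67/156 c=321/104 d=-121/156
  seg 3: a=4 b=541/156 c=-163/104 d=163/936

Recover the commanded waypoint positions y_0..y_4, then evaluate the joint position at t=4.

y_0=0 y_1=1 y_2=-3 y_3=4 y_4=5
S(4) = -27/104

y_0 = S_0(0) = a_0 = 0
y_1 = S_1(0) = a_1 = 1
y_2 = S_2(0) = a_2 = -3
y_3 = S_3(0) = a_3 = 4
y_4 = S_3(3) = 5
t_q=4 is in segment 2 (τ=1); S_2(τ)=-27/104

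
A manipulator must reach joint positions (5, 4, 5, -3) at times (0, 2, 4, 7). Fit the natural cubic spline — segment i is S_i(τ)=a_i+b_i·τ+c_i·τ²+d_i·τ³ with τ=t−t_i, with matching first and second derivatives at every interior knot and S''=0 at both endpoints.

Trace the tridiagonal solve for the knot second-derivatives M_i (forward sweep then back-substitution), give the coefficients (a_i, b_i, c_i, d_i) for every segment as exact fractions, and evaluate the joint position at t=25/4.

Δ: Δ0=-1/2, Δ1=1/2, Δ2=-8/3
row 1: diag=8, rhs=6; c'=1/4, d'=3/4
row 2: denom=10−2·1/4=19/2; d'=(-19−2·3/4)/(19/2)=-41/19
back: M2=-41/19
back: M1=3/4−1/4·-41/19=49/38
M: M0=0, M1=49/38, M2=-41/19, M3=0
seg 0: a=5, c=M0/2=0, d=(M1−M0)/(6·2)=49/456, b=Δ0−h0·(2M0+M1)/6=-53/57
seg 1: a=4, c=M1/2=49/76, d=(M2−M1)/(6·2)=-131/456, b=Δ1−h1·(2M1+M2)/6=41/114
seg 2: a=5, c=M2/2=-41/38, d=(M3−M2)/(6·3)=41/342, b=Δ2−h2·(2M2+M3)/6=-29/57
t_q=25/4 → seg 2, τ=9/4; S=5+-29/57·τ+-41/38·τ²+41/342·τ³=-587/2432

  seg 0: a=5 b=-53/57 c=0 d=49/456
  seg 1: a=4 b=41/114 c=49/76 d=-131/456
  seg 2: a=5 b=-29/57 c=-41/38 d=41/342
S(25/4) = -587/2432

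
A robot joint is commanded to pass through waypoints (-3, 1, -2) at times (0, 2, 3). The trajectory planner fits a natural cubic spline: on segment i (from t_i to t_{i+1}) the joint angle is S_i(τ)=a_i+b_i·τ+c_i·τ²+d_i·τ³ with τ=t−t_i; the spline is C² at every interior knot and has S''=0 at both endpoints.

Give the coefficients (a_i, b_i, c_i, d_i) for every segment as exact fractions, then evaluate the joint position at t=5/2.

  seg 0: a=-3 b=11/3 c=0 d=-5/12
  seg 1: a=1 b=-4/3 c=-5/2 d=5/6
S(5/2) = -3/16

Δ: Δ0=2, Δ1=-3
row 1: diag=6, rhs=-30; c'=1/6, d'=-5
back: M1=-5
M: M0=0, M1=-5, M2=0
seg 0: a=-3, c=M0/2=0, d=(M1−M0)/(6·2)=-5/12, b=Δ0−h0·(2M0+M1)/6=11/3
seg 1: a=1, c=M1/2=-5/2, d=(M2−M1)/(6·1)=5/6, b=Δ1−h1·(2M1+M2)/6=-4/3
t_q=5/2 → seg 1, τ=1/2; S=1+-4/3·τ+-5/2·τ²+5/6·τ³=-3/16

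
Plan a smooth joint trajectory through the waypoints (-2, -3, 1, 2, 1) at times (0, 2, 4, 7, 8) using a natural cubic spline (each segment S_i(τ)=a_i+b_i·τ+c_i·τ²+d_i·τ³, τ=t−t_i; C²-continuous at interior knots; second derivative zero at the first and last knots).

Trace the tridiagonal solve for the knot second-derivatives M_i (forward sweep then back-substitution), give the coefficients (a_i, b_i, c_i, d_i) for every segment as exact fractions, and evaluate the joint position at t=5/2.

Δ: Δ0=-1/2, Δ1=2, Δ2=1/3, Δ3=-1
row 1: diag=8, rhs=15; c'=1/4, d'=15/8
row 2: denom=10−2·1/4=19/2; d'=(-10−2·15/8)/(19/2)=-55/38
row 3: denom=8−3·6/19=134/19; d'=(-8−3·-55/38)/(134/19)=-139/268
back: M3=-139/268
back: M2=-55/38−6/19·-139/268=-86/67
back: M1=15/8−1/4·-86/67=1177/536
M: M0=0, M1=1177/536, M2=-86/67, M3=-139/268, M4=0
seg 0: a=-2, c=M0/2=0, d=(M1−M0)/(6·2)=1177/6432, b=Δ0−h0·(2M0+M1)/6=-1981/1608
seg 1: a=-3, c=M1/2=1177/1072, d=(M2−M1)/(6·2)=-1865/6432, b=Δ1−h1·(2M1+M2)/6=775/804
seg 2: a=1, c=M2/2=-43/67, d=(M3−M2)/(6·3)=205/4824, b=Δ2−h2·(2M2+M3)/6=3017/1608
seg 3: a=2, c=M3/2=-139/536, d=(M4−M3)/(6·1)=139/1608, b=Δ3−h3·(2M3+M4)/6=-665/804
t_q=5/2 → seg 1, τ=1/2; S=-3+775/804·τ+1177/1072·τ²+-1865/6432·τ³=-39103/17152

  seg 0: a=-2 b=-1981/1608 c=0 d=1177/6432
  seg 1: a=-3 b=775/804 c=1177/1072 d=-1865/6432
  seg 2: a=1 b=3017/1608 c=-43/67 d=205/4824
  seg 3: a=2 b=-665/804 c=-139/536 d=139/1608
S(5/2) = -39103/17152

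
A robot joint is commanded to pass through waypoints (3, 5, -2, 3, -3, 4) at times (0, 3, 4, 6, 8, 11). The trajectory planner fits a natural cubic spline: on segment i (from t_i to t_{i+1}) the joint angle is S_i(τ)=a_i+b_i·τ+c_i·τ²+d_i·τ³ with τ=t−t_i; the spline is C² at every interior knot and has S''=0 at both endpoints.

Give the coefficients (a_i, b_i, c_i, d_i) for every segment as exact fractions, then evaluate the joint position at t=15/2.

  seg 0: a=3 b=3574/813 c=0 d=-3032/7317
  seg 1: a=5 b=-5522/813 c=-3032/813 d=2863/813
  seg 2: a=-2 b=-999/271 c=5557/813 d=-12169/6504
  seg 3: a=3 b=1955/1626 c=-14279/3252 d=1241/1084
  seg 4: a=-3 b=-4265/1626 c=8059/3252 d=-8059/29268
S(15/2) = -10511/8672

Δ: Δ0=2/3, Δ1=-7, Δ2=5/2, Δ3=-3, Δ4=7/3
row 1: diag=8, rhs=-46; c'=1/8, d'=-23/4
row 2: denom=6−1·1/8=47/8; d'=(57−1·-23/4)/(47/8)=502/47
row 3: denom=8−2·16/47=344/47; d'=(-33−2·502/47)/(344/47)=-2555/344
row 4: denom=10−2·47/172=813/86; d'=(32−2·-2555/344)/(813/86)=8059/1626
back: M4=8059/1626
back: M3=-2555/344−47/172·8059/1626=-14279/1626
back: M2=502/47−16/47·-14279/1626=11114/813
back: M1=-23/4−1/8·11114/813=-6064/813
M: M0=0, M1=-6064/813, M2=11114/813, M3=-14279/1626, M4=8059/1626, M5=0
seg 0: a=3, c=M0/2=0, d=(M1−M0)/(6·3)=-3032/7317, b=Δ0−h0·(2M0+M1)/6=3574/813
seg 1: a=5, c=M1/2=-3032/813, d=(M2−M1)/(6·1)=2863/813, b=Δ1−h1·(2M1+M2)/6=-5522/813
seg 2: a=-2, c=M2/2=5557/813, d=(M3−M2)/(6·2)=-12169/6504, b=Δ2−h2·(2M2+M3)/6=-999/271
seg 3: a=3, c=M3/2=-14279/3252, d=(M4−M3)/(6·2)=1241/1084, b=Δ3−h3·(2M3+M4)/6=1955/1626
seg 4: a=-3, c=M4/2=8059/3252, d=(M5−M4)/(6·3)=-8059/29268, b=Δ4−h4·(2M4+M5)/6=-4265/1626
t_q=15/2 → seg 3, τ=3/2; S=3+1955/1626·τ+-14279/3252·τ²+1241/1084·τ³=-10511/8672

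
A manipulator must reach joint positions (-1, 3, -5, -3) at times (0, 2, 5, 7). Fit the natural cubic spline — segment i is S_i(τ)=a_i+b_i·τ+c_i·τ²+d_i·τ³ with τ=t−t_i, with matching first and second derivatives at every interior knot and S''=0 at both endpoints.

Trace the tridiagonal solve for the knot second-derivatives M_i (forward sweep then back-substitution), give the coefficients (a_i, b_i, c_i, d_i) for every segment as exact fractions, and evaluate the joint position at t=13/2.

Δ: Δ0=2, Δ1=-8/3, Δ2=1
row 1: diag=10, rhs=-28; c'=3/10, d'=-14/5
row 2: denom=10−3·3/10=91/10; d'=(22−3·-14/5)/(91/10)=304/91
back: M2=304/91
back: M1=-14/5−3/10·304/91=-346/91
M: M0=0, M1=-346/91, M2=304/91, M3=0
seg 0: a=-1, c=M0/2=0, d=(M1−M0)/(6·2)=-173/546, b=Δ0−h0·(2M0+M1)/6=892/273
seg 1: a=3, c=M1/2=-173/91, d=(M2−M1)/(6·3)=25/63, b=Δ1−h1·(2M1+M2)/6=-146/273
seg 2: a=-5, c=M2/2=152/91, d=(M3−M2)/(6·2)=-76/273, b=Δ2−h2·(2M2+M3)/6=-335/273
t_q=13/2 → seg 2, τ=3/2; S=-5+-335/273·τ+152/91·τ²+-76/273·τ³=-366/91

  seg 0: a=-1 b=892/273 c=0 d=-173/546
  seg 1: a=3 b=-146/273 c=-173/91 d=25/63
  seg 2: a=-5 b=-335/273 c=152/91 d=-76/273
S(13/2) = -366/91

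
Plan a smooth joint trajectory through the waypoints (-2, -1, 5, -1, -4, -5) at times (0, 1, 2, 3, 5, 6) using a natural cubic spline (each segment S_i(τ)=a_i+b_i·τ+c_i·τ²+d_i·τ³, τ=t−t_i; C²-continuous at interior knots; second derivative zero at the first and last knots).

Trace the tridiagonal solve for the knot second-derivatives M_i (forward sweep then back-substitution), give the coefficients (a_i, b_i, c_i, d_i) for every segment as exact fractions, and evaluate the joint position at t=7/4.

Δ: Δ0=1, Δ1=6, Δ2=-6, Δ3=-3/2, Δ4=-1
row 1: diag=4, rhs=30; c'=1/4, d'=15/2
row 2: denom=4−1·1/4=15/4; d'=(-72−1·15/2)/(15/4)=-106/5
row 3: denom=6−1·4/15=86/15; d'=(27−1·-106/5)/(86/15)=723/86
row 4: denom=6−2·15/43=228/43; d'=(3−2·723/86)/(228/43)=-99/38
back: M4=-99/38
back: M3=723/86−15/43·-99/38=177/19
back: M2=-106/5−4/15·177/19=-450/19
back: M1=15/2−1/4·-450/19=255/19
M: M0=0, M1=255/19, M2=-450/19, M3=177/19, M4=-99/38, M5=0
seg 0: a=-2, c=M0/2=0, d=(M1−M0)/(6·1)=85/38, b=Δ0−h0·(2M0+M1)/6=-47/38
seg 1: a=-1, c=M1/2=255/38, d=(M2−M1)/(6·1)=-235/38, b=Δ1−h1·(2M1+M2)/6=104/19
seg 2: a=5, c=M2/2=-225/19, d=(M3−M2)/(6·1)=11/2, b=Δ2−h2·(2M2+M3)/6=13/38
seg 3: a=-1, c=M3/2=177/38, d=(M4−M3)/(6·2)=-151/152, b=Δ3−h3·(2M3+M4)/6=-130/19
seg 4: a=-4, c=M4/2=-99/76, d=(M5−M4)/(6·1)=33/76, b=Δ4−h4·(2M4+M5)/6=-5/38
t_q=7/4 → seg 1, τ=3/4; S=-1+104/19·τ+255/38·τ²+-235/38·τ³=10387/2432

  seg 0: a=-2 b=-47/38 c=0 d=85/38
  seg 1: a=-1 b=104/19 c=255/38 d=-235/38
  seg 2: a=5 b=13/38 c=-225/19 d=11/2
  seg 3: a=-1 b=-130/19 c=177/38 d=-151/152
  seg 4: a=-4 b=-5/38 c=-99/76 d=33/76
S(7/4) = 10387/2432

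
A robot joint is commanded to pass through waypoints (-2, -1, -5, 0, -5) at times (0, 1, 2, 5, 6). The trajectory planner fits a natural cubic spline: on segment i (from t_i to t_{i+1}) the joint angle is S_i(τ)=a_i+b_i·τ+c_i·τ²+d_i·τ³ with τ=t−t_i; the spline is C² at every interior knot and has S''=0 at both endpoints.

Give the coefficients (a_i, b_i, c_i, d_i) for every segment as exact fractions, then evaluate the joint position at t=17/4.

Δ: Δ0=1, Δ1=-4, Δ2=5/3, Δ3=-5
row 1: diag=4, rhs=-30; c'=1/4, d'=-15/2
row 2: denom=8−1·1/4=31/4; d'=(34−1·-15/2)/(31/4)=166/31
row 3: denom=8−3·12/31=212/31; d'=(-40−3·166/31)/(212/31)=-869/106
back: M3=-869/106
back: M2=166/31−12/31·-869/106=452/53
back: M1=-15/2−1/4·452/53=-1021/106
M: M0=0, M1=-1021/106, M2=452/53, M3=-869/106, M4=0
seg 0: a=-2, c=M0/2=0, d=(M1−M0)/(6·1)=-1021/636, b=Δ0−h0·(2M0+M1)/6=1657/636
seg 1: a=-1, c=M1/2=-1021/212, d=(M2−M1)/(6·1)=1925/636, b=Δ1−h1·(2M1+M2)/6=-703/318
seg 2: a=-5, c=M2/2=226/53, d=(M3−M2)/(6·3)=-197/212, b=Δ2−h2·(2M2+M3)/6=-1757/636
seg 3: a=0, c=M3/2=-869/212, d=(M4−M3)/(6·1)=869/636, b=Δ3−h3·(2M3+M4)/6=-721/318
t_q=17/4 → seg 2, τ=9/4; S=-5+-1757/636·τ+226/53·τ²+-197/212·τ³=-2893/13568

  seg 0: a=-2 b=1657/636 c=0 d=-1021/636
  seg 1: a=-1 b=-703/318 c=-1021/212 d=1925/636
  seg 2: a=-5 b=-1757/636 c=226/53 d=-197/212
  seg 3: a=0 b=-721/318 c=-869/212 d=869/636
S(17/4) = -2893/13568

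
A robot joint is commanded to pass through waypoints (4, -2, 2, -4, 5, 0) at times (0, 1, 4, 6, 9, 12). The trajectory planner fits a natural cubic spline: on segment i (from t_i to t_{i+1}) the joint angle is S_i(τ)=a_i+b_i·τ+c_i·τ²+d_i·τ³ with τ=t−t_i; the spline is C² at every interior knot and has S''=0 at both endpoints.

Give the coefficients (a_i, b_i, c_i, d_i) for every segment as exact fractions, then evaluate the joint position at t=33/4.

  seg 0: a=4 b=-6081/833 c=0 d=1083/833
  seg 1: a=-2 b=-2832/833 c=3249/833 d=-17413/22491
  seg 2: a=2 b=-751/833 c=-7666/2499 d=2522/2499
  seg 3: a=-4 b=-379/357 c=7466/2499 d=-12248/22491
  seg 4: a=5 b=5399/2499 c=-1594/833 d=1594/7497
S(33/4) = 2110/833

Δ: Δ0=-6, Δ1=4/3, Δ2=-3, Δ3=3, Δ4=-5/3
row 1: diag=8, rhs=44; c'=3/8, d'=11/2
row 2: denom=10−3·3/8=71/8; d'=(-26−3·11/2)/(71/8)=-340/71
row 3: denom=10−2·16/71=678/71; d'=(36−2·-340/71)/(678/71)=1618/339
row 4: denom=12−3·71/226=2499/226; d'=(-28−3·1618/339)/(2499/226)=-3188/833
back: M4=-3188/833
back: M3=1618/339−71/226·-3188/833=14932/2499
back: M2=-340/71−16/71·14932/2499=-15332/2499
back: M1=11/2−3/8·-15332/2499=6498/833
M: M0=0, M1=6498/833, M2=-15332/2499, M3=14932/2499, M4=-3188/833, M5=0
seg 0: a=4, c=M0/2=0, d=(M1−M0)/(6·1)=1083/833, b=Δ0−h0·(2M0+M1)/6=-6081/833
seg 1: a=-2, c=M1/2=3249/833, d=(M2−M1)/(6·3)=-17413/22491, b=Δ1−h1·(2M1+M2)/6=-2832/833
seg 2: a=2, c=M2/2=-7666/2499, d=(M3−M2)/(6·2)=2522/2499, b=Δ2−h2·(2M2+M3)/6=-751/833
seg 3: a=-4, c=M3/2=7466/2499, d=(M4−M3)/(6·3)=-12248/22491, b=Δ3−h3·(2M3+M4)/6=-379/357
seg 4: a=5, c=M4/2=-1594/833, d=(M5−M4)/(6·3)=1594/7497, b=Δ4−h4·(2M4+M5)/6=5399/2499
t_q=33/4 → seg 3, τ=9/4; S=-4+-379/357·τ+7466/2499·τ²+-12248/22491·τ³=2110/833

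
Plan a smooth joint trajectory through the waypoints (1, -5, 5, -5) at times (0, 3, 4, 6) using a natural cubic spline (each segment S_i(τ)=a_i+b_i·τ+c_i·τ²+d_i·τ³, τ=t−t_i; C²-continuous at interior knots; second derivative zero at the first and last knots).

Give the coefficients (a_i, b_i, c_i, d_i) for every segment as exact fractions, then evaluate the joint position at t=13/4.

Δ: Δ0=-2, Δ1=10, Δ2=-5
row 1: diag=8, rhs=72; c'=1/8, d'=9
row 2: denom=6−1·1/8=47/8; d'=(-90−1·9)/(47/8)=-792/47
back: M2=-792/47
back: M1=9−1/8·-792/47=522/47
M: M0=0, M1=522/47, M2=-792/47, M3=0
seg 0: a=1, c=M0/2=0, d=(M1−M0)/(6·3)=29/47, b=Δ0−h0·(2M0+M1)/6=-355/47
seg 1: a=-5, c=M1/2=261/47, d=(M2−M1)/(6·1)=-219/47, b=Δ1−h1·(2M1+M2)/6=428/47
seg 2: a=5, c=M2/2=-396/47, d=(M3−M2)/(6·2)=66/47, b=Δ2−h2·(2M2+M3)/6=293/47
t_q=13/4 → seg 1, τ=1/4; S=-5+428/47·τ+261/47·τ²+-219/47·τ³=-7367/3008

  seg 0: a=1 b=-355/47 c=0 d=29/47
  seg 1: a=-5 b=428/47 c=261/47 d=-219/47
  seg 2: a=5 b=293/47 c=-396/47 d=66/47
S(13/4) = -7367/3008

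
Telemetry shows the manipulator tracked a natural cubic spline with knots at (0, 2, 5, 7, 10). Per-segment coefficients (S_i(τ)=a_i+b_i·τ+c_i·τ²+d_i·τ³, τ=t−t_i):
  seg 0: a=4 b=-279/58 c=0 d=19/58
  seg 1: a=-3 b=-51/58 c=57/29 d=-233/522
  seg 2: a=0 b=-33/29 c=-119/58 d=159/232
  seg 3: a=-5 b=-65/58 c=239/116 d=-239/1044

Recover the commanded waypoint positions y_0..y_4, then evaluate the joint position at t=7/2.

y_0 = S_0(0) = a_0 = 4
y_1 = S_1(0) = a_1 = -3
y_2 = S_2(0) = a_2 = 0
y_3 = S_3(0) = a_3 = -5
y_4 = S_3(3) = 4
t_q=7/2 is in segment 1 (τ=3/2); S_1(τ)=-651/464

y_0=4 y_1=-3 y_2=0 y_3=-5 y_4=4
S(7/2) = -651/464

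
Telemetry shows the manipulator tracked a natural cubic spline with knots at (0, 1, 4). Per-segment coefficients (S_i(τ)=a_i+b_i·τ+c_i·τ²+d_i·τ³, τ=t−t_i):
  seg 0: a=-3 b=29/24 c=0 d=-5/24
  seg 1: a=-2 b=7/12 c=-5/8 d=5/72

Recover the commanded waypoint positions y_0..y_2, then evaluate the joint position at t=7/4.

y_0=-3 y_1=-2 y_2=-4
S(7/4) = -965/512

y_0 = S_0(0) = a_0 = -3
y_1 = S_1(0) = a_1 = -2
y_2 = S_1(3) = -4
t_q=7/4 is in segment 1 (τ=3/4); S_1(τ)=-965/512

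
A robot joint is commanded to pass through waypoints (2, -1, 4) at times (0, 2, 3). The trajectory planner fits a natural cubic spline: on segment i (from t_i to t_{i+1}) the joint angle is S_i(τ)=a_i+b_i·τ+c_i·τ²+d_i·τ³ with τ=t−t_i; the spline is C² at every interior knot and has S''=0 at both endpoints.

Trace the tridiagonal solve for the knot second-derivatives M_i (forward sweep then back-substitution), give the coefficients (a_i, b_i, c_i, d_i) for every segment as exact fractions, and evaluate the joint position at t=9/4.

Δ: Δ0=-3/2, Δ1=5
row 1: diag=6, rhs=39; c'=1/6, d'=13/2
back: M1=13/2
M: M0=0, M1=13/2, M2=0
seg 0: a=2, c=M0/2=0, d=(M1−M0)/(6·2)=13/24, b=Δ0−h0·(2M0+M1)/6=-11/3
seg 1: a=-1, c=M1/2=13/4, d=(M2−M1)/(6·1)=-13/12, b=Δ1−h1·(2M1+M2)/6=17/6
t_q=9/4 → seg 1, τ=1/4; S=-1+17/6·τ+13/4·τ²+-13/12·τ³=-27/256

  seg 0: a=2 b=-11/3 c=0 d=13/24
  seg 1: a=-1 b=17/6 c=13/4 d=-13/12
S(9/4) = -27/256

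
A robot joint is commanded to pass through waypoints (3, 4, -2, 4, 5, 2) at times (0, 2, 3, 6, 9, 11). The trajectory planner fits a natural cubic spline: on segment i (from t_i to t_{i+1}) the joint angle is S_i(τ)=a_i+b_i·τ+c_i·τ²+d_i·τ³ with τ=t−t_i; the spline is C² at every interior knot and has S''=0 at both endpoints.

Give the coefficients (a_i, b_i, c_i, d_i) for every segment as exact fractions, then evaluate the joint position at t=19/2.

  seg 0: a=3 b=29111/9354 c=0 d=-12217/18708
  seg 1: a=4 b=-44191/9354 c=-12217/3118 d=12359/4677
  seg 2: a=-2 b=-43339/9354 c=12501/3118 d=-25231/42093
  seg 3: a=4 b=30293/9354 c=-12959/9354 d=5851/42093
  seg 4: a=5 b=-12355/9354 c=-419/3118 d=419/18708
S(19/2) = 214957/49888

Δ: Δ0=1/2, Δ1=-6, Δ2=2, Δ3=1/3, Δ4=-3/2
row 1: diag=6, rhs=-39; c'=1/6, d'=-13/2
row 2: denom=8−1·1/6=47/6; d'=(48−1·-13/2)/(47/6)=327/47
row 3: denom=12−3·18/47=510/47; d'=(-10−3·327/47)/(510/47)=-1451/510
row 4: denom=10−3·47/170=1559/170; d'=(-11−3·-1451/510)/(1559/170)=-419/1559
back: M4=-419/1559
back: M3=-1451/510−47/170·-419/1559=-12959/4677
back: M2=327/47−18/47·-12959/4677=12501/1559
back: M1=-13/2−1/6·12501/1559=-12217/1559
M: M0=0, M1=-12217/1559, M2=12501/1559, M3=-12959/4677, M4=-419/1559, M5=0
seg 0: a=3, c=M0/2=0, d=(M1−M0)/(6·2)=-12217/18708, b=Δ0−h0·(2M0+M1)/6=29111/9354
seg 1: a=4, c=M1/2=-12217/3118, d=(M2−M1)/(6·1)=12359/4677, b=Δ1−h1·(2M1+M2)/6=-44191/9354
seg 2: a=-2, c=M2/2=12501/3118, d=(M3−M2)/(6·3)=-25231/42093, b=Δ2−h2·(2M2+M3)/6=-43339/9354
seg 3: a=4, c=M3/2=-12959/9354, d=(M4−M3)/(6·3)=5851/42093, b=Δ3−h3·(2M3+M4)/6=30293/9354
seg 4: a=5, c=M4/2=-419/3118, d=(M5−M4)/(6·2)=419/18708, b=Δ4−h4·(2M4+M5)/6=-12355/9354
t_q=19/2 → seg 4, τ=1/2; S=5+-12355/9354·τ+-419/3118·τ²+419/18708·τ³=214957/49888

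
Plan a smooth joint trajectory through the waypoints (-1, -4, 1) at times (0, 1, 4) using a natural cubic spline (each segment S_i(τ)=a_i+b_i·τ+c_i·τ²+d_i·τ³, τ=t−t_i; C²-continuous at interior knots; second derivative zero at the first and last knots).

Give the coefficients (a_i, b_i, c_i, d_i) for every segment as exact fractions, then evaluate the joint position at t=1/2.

Δ: Δ0=-3, Δ1=5/3
row 1: diag=8, rhs=28; c'=3/8, d'=7/2
back: M1=7/2
M: M0=0, M1=7/2, M2=0
seg 0: a=-1, c=M0/2=0, d=(M1−M0)/(6·1)=7/12, b=Δ0−h0·(2M0+M1)/6=-43/12
seg 1: a=-4, c=M1/2=7/4, d=(M2−M1)/(6·3)=-7/36, b=Δ1−h1·(2M1+M2)/6=-11/6
t_q=1/2 → seg 0, τ=1/2; S=-1+-43/12·τ+0·τ²+7/12·τ³=-87/32

  seg 0: a=-1 b=-43/12 c=0 d=7/12
  seg 1: a=-4 b=-11/6 c=7/4 d=-7/36
S(1/2) = -87/32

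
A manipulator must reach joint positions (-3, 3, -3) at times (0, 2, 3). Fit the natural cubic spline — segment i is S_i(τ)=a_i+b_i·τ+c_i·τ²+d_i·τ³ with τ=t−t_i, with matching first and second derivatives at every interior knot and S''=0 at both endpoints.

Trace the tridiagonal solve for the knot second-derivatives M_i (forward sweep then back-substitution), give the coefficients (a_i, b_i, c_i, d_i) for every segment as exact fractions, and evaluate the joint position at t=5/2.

Δ: Δ0=3, Δ1=-6
row 1: diag=6, rhs=-54; c'=1/6, d'=-9
back: M1=-9
M: M0=0, M1=-9, M2=0
seg 0: a=-3, c=M0/2=0, d=(M1−M0)/(6·2)=-3/4, b=Δ0−h0·(2M0+M1)/6=6
seg 1: a=3, c=M1/2=-9/2, d=(M2−M1)/(6·1)=3/2, b=Δ1−h1·(2M1+M2)/6=-3
t_q=5/2 → seg 1, τ=1/2; S=3+-3·τ+-9/2·τ²+3/2·τ³=9/16

  seg 0: a=-3 b=6 c=0 d=-3/4
  seg 1: a=3 b=-3 c=-9/2 d=3/2
S(5/2) = 9/16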